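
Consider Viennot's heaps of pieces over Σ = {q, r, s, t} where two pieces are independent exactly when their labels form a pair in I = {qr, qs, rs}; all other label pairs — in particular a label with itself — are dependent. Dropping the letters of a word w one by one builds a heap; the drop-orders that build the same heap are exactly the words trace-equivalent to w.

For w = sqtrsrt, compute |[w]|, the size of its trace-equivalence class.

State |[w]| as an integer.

#0=s has no predecessor
#1=q has no predecessor
#2=t depends on [0:s, 1:q]
#3=r depends on [2:t]
#4=s depends on [2:t]
#5=r depends on [3:r]
#6=t depends on [4:s, 5:r]
sources: [0:s, 1:q]
N(rest) = Σ N(rest − s) over sources s of rest; N(one piece) = 1:
  size 1 → [6]=1
  size 2 → [4,6]=1  [5,6]=1
  size 3 → [3,5,6]=1  [4,5,6]=2
  size 4 → [3,4,5,6]=3
  size 5 → [2,3,4,5,6]=3
  first=0(s) contributes 3
  first=1(q) contributes 3
|[w]| = 6

6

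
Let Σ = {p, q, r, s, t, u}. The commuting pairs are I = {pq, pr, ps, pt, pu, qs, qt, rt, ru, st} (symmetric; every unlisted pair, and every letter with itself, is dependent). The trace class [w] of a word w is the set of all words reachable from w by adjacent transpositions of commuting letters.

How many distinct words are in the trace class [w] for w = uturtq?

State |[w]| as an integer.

9

0(u) covers ∅
1(t) covers 0:u
2(u) covers 1:t
3(r) covers ∅
4(t) covers 2:u
5(q) covers 2:u, 3:r
floor of heap: 0:u, 3:r
completions by unplaced set U, small U first (add the entries for U minus each lowest piece of U):
  |U|=1: {4}:1  {5}:1
  |U|=2: {3,5}:1  {4,5}:2
  |U|=3: {2,4,5}:2  {3,4,5}:3
  |U|=4: {1,2,4,5}:2  {2,3,4,5}:5
  start at 0(u): 7
  start at 3(r): 2
sum over floor = 9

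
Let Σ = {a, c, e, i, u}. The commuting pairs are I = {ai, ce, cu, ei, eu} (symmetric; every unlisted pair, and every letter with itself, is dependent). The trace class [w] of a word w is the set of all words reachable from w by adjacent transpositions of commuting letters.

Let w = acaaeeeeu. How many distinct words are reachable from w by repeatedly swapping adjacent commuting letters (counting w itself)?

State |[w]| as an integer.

5

drop 0:a onto floor
drop 1:c onto {0:a}
drop 2:a onto {1:c}
drop 3:a onto {2:a}
drop 4:e onto {3:a}
drop 5:e onto {4:e}
drop 6:e onto {5:e}
drop 7:e onto {6:e}
drop 8:u onto {3:a}
ground layer = {0:a}
drop-orders for the pieces not yet dropped (sum over which currently-grounded one goes next):
  1 to go: {7} 1  {8} 1
  2 to go: {6,7} 1  {7,8} 2
  3 to go: {5,6,7} 1  {6,7,8} 3
  4 to go: {4,5,6,7} 1  {5,6,7,8} 4
  5 to go: {4,5,6,7,8} 5
  6 to go: {3,4,5,6,7,8} 5
  7 to go: {2,3,4,5,6,7,8} 5
  if 0:a drops first: 5 orders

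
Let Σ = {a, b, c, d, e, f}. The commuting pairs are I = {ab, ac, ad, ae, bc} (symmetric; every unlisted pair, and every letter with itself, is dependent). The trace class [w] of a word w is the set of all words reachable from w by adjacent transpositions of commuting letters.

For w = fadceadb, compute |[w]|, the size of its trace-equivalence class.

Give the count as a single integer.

21

#0=f has no predecessor
#1=a depends on [0:f]
#2=d depends on [0:f]
#3=c depends on [2:d]
#4=e depends on [3:c]
#5=a depends on [1:a]
#6=d depends on [4:e]
#7=b depends on [6:d]
sources: [0:f]
N(rest) = Σ N(rest − s) over sources s of rest; N(one piece) = 1:
  size 1 → [5]=1  [7]=1
  size 2 → [1,5]=1  [5,7]=2  [6,7]=1
  size 3 → [1,5,7]=3  [4,6,7]=1  [5,6,7]=3
  size 4 → [1,5,6,7]=6  [3,4,6,7]=1  [4,5,6,7]=4
  size 5 → [1,4,5,6,7]=10  [2,3,4,6,7]=1  [3,4,5,6,7]=5
  size 6 → [1,3,4,5,6,7]=15  [2,3,4,5,6,7]=6
  first=0(f) contributes 21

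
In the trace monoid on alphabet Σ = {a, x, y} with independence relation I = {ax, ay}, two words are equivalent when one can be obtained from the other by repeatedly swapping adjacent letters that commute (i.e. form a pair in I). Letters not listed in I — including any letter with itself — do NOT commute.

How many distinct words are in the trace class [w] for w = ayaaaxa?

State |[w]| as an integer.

0(a) covers ∅
1(y) covers ∅
2(a) covers 0:a
3(a) covers 2:a
4(a) covers 3:a
5(x) covers 1:y
6(a) covers 4:a
floor of heap: 0:a, 1:y
completions by unplaced set U, small U first (add the entries for U minus each lowest piece of U):
  |U|=1: {5}:1  {6}:1
  |U|=2: {1,5}:1  {4,6}:1  {5,6}:2
  |U|=3: {1,5,6}:3  {3,4,6}:1  {4,5,6}:3
  |U|=4: {1,4,5,6}:6  {2,3,4,6}:1  {3,4,5,6}:4
  |U|=5: {0,2,3,4,6}:1  {1,3,4,5,6}:10  {2,3,4,5,6}:5
  start at 0(a): 15
  start at 1(y): 6
sum over floor = 21

21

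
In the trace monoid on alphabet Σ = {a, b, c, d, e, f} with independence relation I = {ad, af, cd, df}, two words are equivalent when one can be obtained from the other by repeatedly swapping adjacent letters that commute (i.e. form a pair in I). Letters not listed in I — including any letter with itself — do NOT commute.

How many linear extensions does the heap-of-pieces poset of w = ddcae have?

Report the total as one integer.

6

drop 0:d onto floor
drop 1:d onto {0:d}
drop 2:c onto floor
drop 3:a onto {2:c}
drop 4:e onto {1:d, 3:a}
ground layer = {0:d, 2:c}
drop-orders for the pieces not yet dropped (sum over which currently-grounded one goes next):
  1 to go: {4} 1
  2 to go: {1,4} 1  {3,4} 1
  3 to go: {0,1,4} 1  {1,3,4} 2  {2,3,4} 1
  if 0:d drops first: 3 orders
  if 2:c drops first: 3 orders
heap linearizations: 6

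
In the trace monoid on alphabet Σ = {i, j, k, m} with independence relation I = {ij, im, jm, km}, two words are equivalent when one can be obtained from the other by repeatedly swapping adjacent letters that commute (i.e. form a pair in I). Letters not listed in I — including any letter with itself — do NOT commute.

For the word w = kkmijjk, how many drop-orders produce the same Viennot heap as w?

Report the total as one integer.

21

piece 0:k — minimal
piece 1:k rests on {0:k}
piece 2:m — minimal
piece 3:i rests on {1:k}
piece 4:j rests on {1:k}
piece 5:j rests on {4:j}
piece 6:k rests on {3:i, 5:j}
minimal pieces: {0:k, 2:m}
ways to finish when only these pieces remain (= sum over removing one remaining piece with nothing left below it):
  1 left: {2}→1  {6}→1
  2 left: {2,6}→2  {3,6}→1  {5,6}→1
  3 left: {2,3,6}→3  {2,5,6}→3  {3,5,6}→2  {4,5,6}→1
  4 left: {2,3,5,6}→8  {2,4,5,6}→4  {3,4,5,6}→3
  5 left: {1,3,4,5,6}→3  {2,3,4,5,6}→15
  placing 0:k first → 18 extensions
  placing 2:m first → 3 extensions
total linear extensions = 21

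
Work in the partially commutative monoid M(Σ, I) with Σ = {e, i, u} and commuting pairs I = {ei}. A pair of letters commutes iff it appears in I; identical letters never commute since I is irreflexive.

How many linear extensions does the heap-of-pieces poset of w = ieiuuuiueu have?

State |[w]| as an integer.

drop 0:i onto floor
drop 1:e onto floor
drop 2:i onto {0:i}
drop 3:u onto {1:e, 2:i}
drop 4:u onto {3:u}
drop 5:u onto {4:u}
drop 6:i onto {5:u}
drop 7:u onto {6:i}
drop 8:e onto {7:u}
drop 9:u onto {8:e}
ground layer = {0:i, 1:e}
drop-orders for the pieces not yet dropped (sum over which currently-grounded one goes next):
  1 to go: {9} 1
  2 to go: {8,9} 1
  3 to go: {7,8,9} 1
  4 to go: {6,7,8,9} 1
  5 to go: {5,6,7,8,9} 1
  6 to go: {4,5,6,7,8,9} 1
  7 to go: {3,4,5,6,7,8,9} 1
  8 to go: {1,3,4,5,6,7,8,9} 1  {2,3,4,5,6,7,8,9} 1
  if 0:i drops first: 2 orders
  if 1:e drops first: 1 orders
heap linearizations: 3

3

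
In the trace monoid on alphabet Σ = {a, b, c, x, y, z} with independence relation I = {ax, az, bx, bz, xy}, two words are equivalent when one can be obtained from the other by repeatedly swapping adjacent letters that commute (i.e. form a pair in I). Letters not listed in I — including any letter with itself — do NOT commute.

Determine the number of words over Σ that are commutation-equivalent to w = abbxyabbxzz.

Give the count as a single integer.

#0=a has no predecessor
#1=b depends on [0:a]
#2=b depends on [1:b]
#3=x has no predecessor
#4=y depends on [2:b]
#5=a depends on [4:y]
#6=b depends on [5:a]
#7=b depends on [6:b]
#8=x depends on [3:x]
#9=z depends on [4:y, 8:x]
#10=z depends on [9:z]
sources: [0:a, 3:x]
N(rest) = Σ N(rest − s) over sources s of rest; N(one piece) = 1:
  size 1 → [7]=1  [10]=1
  size 2 → [6,7]=1  [7,10]=2  [9,10]=1
  size 3 → [5,6,7]=1  [6,7,10]=3  [7,9,10]=3  [8,9,10]=1
  size 4 → [3,8,9,10]=1  [5,6,7,10]=4  [6,7,9,10]=6  [7,8,9,10]=4
  size 5 → [3,7,8,9,10]=5  [5,6,7,9,10]=10  [6,7,8,9,10]=10
  size 6 → [3,6,7,8,9,10]=15  [4,5,6,7,9,10]=10  [5,6,7,8,9,10]=20
  size 7 → [2,4,5,6,7,9,10]=10  [3,5,6,7,8,9,10]=35  [4,5,6,7,8,9,10]=30
  size 8 → [1,2,4,5,6,7,9,10]=10  [2,4,5,6,7,8,9,10]=40  [3,4,5,6,7,8,9,10]=65
  size 9 → [0,1,2,4,5,6,7,9,10]=10  [1,2,4,5,6,7,8,9,10]=50  [2,3,4,5,6,7,8,9,10]=105
  first=0(a) contributes 155
  first=3(x) contributes 60
|[w]| = 215

215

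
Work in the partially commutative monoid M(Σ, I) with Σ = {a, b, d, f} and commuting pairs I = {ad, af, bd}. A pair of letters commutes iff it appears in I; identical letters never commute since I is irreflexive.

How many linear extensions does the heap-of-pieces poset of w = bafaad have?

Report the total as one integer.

0(b) covers ∅
1(a) covers 0:b
2(f) covers 0:b
3(a) covers 1:a
4(a) covers 3:a
5(d) covers 2:f
floor of heap: 0:b
completions by unplaced set U, small U first (add the entries for U minus each lowest piece of U):
  |U|=1: {4}:1  {5}:1
  |U|=2: {2,5}:1  {3,4}:1  {4,5}:2
  |U|=3: {1,3,4}:1  {2,4,5}:3  {3,4,5}:3
  |U|=4: {1,3,4,5}:4  {2,3,4,5}:6
  start at 0(b): 10

10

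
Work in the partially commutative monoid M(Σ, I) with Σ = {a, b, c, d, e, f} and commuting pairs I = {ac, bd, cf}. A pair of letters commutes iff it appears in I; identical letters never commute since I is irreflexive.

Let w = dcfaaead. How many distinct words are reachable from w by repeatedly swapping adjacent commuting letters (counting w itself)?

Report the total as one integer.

4

piece 0:d — minimal
piece 1:c rests on {0:d}
piece 2:f rests on {0:d}
piece 3:a rests on {2:f}
piece 4:a rests on {3:a}
piece 5:e rests on {1:c, 4:a}
piece 6:a rests on {5:e}
piece 7:d rests on {6:a}
minimal pieces: {0:d}
ways to finish when only these pieces remain (= sum over removing one remaining piece with nothing left below it):
  1 left: {7}→1
  2 left: {6,7}→1
  3 left: {5,6,7}→1
  4 left: {1,5,6,7}→1  {4,5,6,7}→1
  5 left: {1,4,5,6,7}→2  {3,4,5,6,7}→1
  6 left: {1,3,4,5,6,7}→3  {2,3,4,5,6,7}→1
  placing 0:d first → 4 extensions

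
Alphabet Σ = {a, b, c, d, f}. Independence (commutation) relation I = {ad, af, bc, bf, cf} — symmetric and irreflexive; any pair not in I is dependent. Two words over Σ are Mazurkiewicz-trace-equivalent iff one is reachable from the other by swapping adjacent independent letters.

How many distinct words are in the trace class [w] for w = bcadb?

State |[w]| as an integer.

piece 0:b — minimal
piece 1:c — minimal
piece 2:a rests on {0:b, 1:c}
piece 3:d rests on {0:b, 1:c}
piece 4:b rests on {2:a, 3:d}
minimal pieces: {0:b, 1:c}
ways to finish when only these pieces remain (= sum over removing one remaining piece with nothing left below it):
  1 left: {4}→1
  2 left: {2,4}→1  {3,4}→1
  3 left: {2,3,4}→2
  placing 0:b first → 2 extensions
  placing 1:c first → 2 extensions
total linear extensions = 4

4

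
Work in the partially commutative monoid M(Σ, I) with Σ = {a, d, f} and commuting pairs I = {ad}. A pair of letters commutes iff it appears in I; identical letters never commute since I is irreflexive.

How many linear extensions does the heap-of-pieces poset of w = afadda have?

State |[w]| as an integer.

6

0(a) covers ∅
1(f) covers 0:a
2(a) covers 1:f
3(d) covers 1:f
4(d) covers 3:d
5(a) covers 2:a
floor of heap: 0:a
completions by unplaced set U, small U first (add the entries for U minus each lowest piece of U):
  |U|=1: {4}:1  {5}:1
  |U|=2: {2,5}:1  {3,4}:1  {4,5}:2
  |U|=3: {2,4,5}:3  {3,4,5}:3
  |U|=4: {2,3,4,5}:6
  start at 0(a): 6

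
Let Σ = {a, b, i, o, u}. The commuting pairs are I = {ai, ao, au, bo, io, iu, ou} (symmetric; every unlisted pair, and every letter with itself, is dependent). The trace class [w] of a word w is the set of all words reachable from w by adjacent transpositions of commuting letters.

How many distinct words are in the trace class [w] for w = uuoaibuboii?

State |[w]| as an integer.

660

0(u) covers ∅
1(u) covers 0:u
2(o) covers ∅
3(a) covers ∅
4(i) covers ∅
5(b) covers 1:u, 3:a, 4:i
6(u) covers 5:b
7(b) covers 6:u
8(o) covers 2:o
9(i) covers 7:b
10(i) covers 9:i
floor of heap: 0:u, 2:o, 3:a, 4:i
completions by unplaced set U, small U first (add the entries for U minus each lowest piece of U):
  |U|=1: {8}:1  {10}:1
  |U|=2: {2,8}:1  {8,10}:2  {9,10}:1
  |U|=3: {2,8,10}:3  {7,9,10}:1  {8,9,10}:3
  |U|=4: {2,8,9,10}:6  {6,7,9,10}:1  {7,8,9,10}:4
  |U|=5: {2,7,8,9,10}:10  {5,6,7,9,10}:1  {6,7,8,9,10}:5
  |U|=6: {1,5,6,7,9,10}:1  {2,6,7,8,9,10}:15  {3,5,6,7,9,10}:1  {4,5,6,7,9,10}:1  {5,6,7,8,9,10}:6
  |U|=7: {0,1,5,6,7,9,10}:1  {1,3,5,6,7,9,10}:2  {1,4,5,6,7,9,10}:2  {1,5,6,7,8,9,10}:7  {2,5,6,7,8,9,10}:21  {3,4,5,6,7,9,10}:2  {3,5,6,7,8,9,10}:7  {4,5,6,7,8,9,10}:7
  |U|=8: {0,1,3,5,6,7,9,10}:3  {0,1,4,5,6,7,9,10}:3  {0,1,5,6,7,8,9,10}:8  {1,2,5,6,7,8,9,10}:28  {1,3,4,5,6,7,9,10}:6  {1,3,5,6,7,8,9,10}:16  {1,4,5,6,7,8,9,10}:16  {2,3,5,6,7,8,9,10}:28  {2,4,5,6,7,8,9,10}:28  {3,4,5,6,7,8,9,10}:16
  |U|=9: {0,1,2,5,6,7,8,9,10}:36  {0,1,3,4,5,6,7,9,10}:12  {0,1,3,5,6,7,8,9,10}:27  {0,1,4,5,6,7,8,9,10}:27  {1,2,3,5,6,7,8,9,10}:72  {1,2,4,5,6,7,8,9,10}:72  {1,3,4,5,6,7,8,9,10}:54  {2,3,4,5,6,7,8,9,10}:72
  start at 0(u): 270
  start at 2(o): 120
  start at 3(a): 135
  start at 4(i): 135
sum over floor = 660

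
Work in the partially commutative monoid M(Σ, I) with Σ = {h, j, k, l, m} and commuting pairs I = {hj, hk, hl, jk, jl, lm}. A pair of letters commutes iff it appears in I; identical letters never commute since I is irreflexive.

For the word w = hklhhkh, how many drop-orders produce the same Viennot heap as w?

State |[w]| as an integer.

35

drop 0:h onto floor
drop 1:k onto floor
drop 2:l onto {1:k}
drop 3:h onto {0:h}
drop 4:h onto {3:h}
drop 5:k onto {2:l}
drop 6:h onto {4:h}
ground layer = {0:h, 1:k}
drop-orders for the pieces not yet dropped (sum over which currently-grounded one goes next):
  1 to go: {5} 1  {6} 1
  2 to go: {2,5} 1  {4,6} 1  {5,6} 2
  3 to go: {1,2,5} 1  {2,5,6} 3  {3,4,6} 1  {4,5,6} 3
  4 to go: {0,3,4,6} 1  {1,2,5,6} 4  {2,4,5,6} 6  {3,4,5,6} 4
  5 to go: {0,3,4,5,6} 5  {1,2,4,5,6} 10  {2,3,4,5,6} 10
  if 0:h drops first: 20 orders
  if 1:k drops first: 15 orders
heap linearizations: 35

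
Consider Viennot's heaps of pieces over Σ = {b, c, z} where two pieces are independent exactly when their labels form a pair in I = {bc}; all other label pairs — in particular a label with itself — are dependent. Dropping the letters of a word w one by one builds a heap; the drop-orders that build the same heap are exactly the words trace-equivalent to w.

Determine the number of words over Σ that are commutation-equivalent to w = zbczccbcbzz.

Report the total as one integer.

#0=z has no predecessor
#1=b depends on [0:z]
#2=c depends on [0:z]
#3=z depends on [1:b, 2:c]
#4=c depends on [3:z]
#5=c depends on [4:c]
#6=b depends on [3:z]
#7=c depends on [5:c]
#8=b depends on [6:b]
#9=z depends on [7:c, 8:b]
#10=z depends on [9:z]
sources: [0:z]
N(rest) = Σ N(rest − s) over sources s of rest; N(one piece) = 1:
  size 1 → [10]=1
  size 2 → [9,10]=1
  size 3 → [7,9,10]=1  [8,9,10]=1
  size 4 → [5,7,9,10]=1  [6,8,9,10]=1  [7,8,9,10]=2
  size 5 → [4,5,7,9,10]=1  [5,7,8,9,10]=3  [6,7,8,9,10]=3
  size 6 → [4,5,7,8,9,10]=4  [5,6,7,8,9,10]=6
  size 7 → [4,5,6,7,8,9,10]=10
  size 8 → [3,4,5,6,7,8,9,10]=10
  size 9 → [1,3,4,5,6,7,8,9,10]=10  [2,3,4,5,6,7,8,9,10]=10
  first=0(z) contributes 20

20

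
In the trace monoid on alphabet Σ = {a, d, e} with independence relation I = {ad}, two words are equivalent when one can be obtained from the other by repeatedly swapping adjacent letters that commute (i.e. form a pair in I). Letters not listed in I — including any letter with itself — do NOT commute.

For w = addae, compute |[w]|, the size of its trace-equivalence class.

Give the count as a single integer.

6

0(a) covers ∅
1(d) covers ∅
2(d) covers 1:d
3(a) covers 0:a
4(e) covers 2:d, 3:a
floor of heap: 0:a, 1:d
completions by unplaced set U, small U first (add the entries for U minus each lowest piece of U):
  |U|=1: {4}:1
  |U|=2: {2,4}:1  {3,4}:1
  |U|=3: {0,3,4}:1  {1,2,4}:1  {2,3,4}:2
  start at 0(a): 3
  start at 1(d): 3
sum over floor = 6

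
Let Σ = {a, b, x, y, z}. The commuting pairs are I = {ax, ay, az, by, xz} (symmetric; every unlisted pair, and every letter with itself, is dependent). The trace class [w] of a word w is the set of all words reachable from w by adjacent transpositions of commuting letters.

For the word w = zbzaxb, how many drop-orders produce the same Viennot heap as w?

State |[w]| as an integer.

6

#0=z has no predecessor
#1=b depends on [0:z]
#2=z depends on [1:b]
#3=a depends on [1:b]
#4=x depends on [1:b]
#5=b depends on [2:z, 3:a, 4:x]
sources: [0:z]
N(rest) = Σ N(rest − s) over sources s of rest; N(one piece) = 1:
  size 1 → [5]=1
  size 2 → [2,5]=1  [3,5]=1  [4,5]=1
  size 3 → [2,3,5]=2  [2,4,5]=2  [3,4,5]=2
  size 4 → [2,3,4,5]=6
  first=0(z) contributes 6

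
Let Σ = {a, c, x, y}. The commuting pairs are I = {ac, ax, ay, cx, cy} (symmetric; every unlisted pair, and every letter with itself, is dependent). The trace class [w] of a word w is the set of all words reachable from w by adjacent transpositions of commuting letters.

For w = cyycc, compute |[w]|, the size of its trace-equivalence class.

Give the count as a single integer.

10

#0=c has no predecessor
#1=y has no predecessor
#2=y depends on [1:y]
#3=c depends on [0:c]
#4=c depends on [3:c]
sources: [0:c, 1:y]
N(rest) = Σ N(rest − s) over sources s of rest; N(one piece) = 1:
  size 1 → [2]=1  [4]=1
  size 2 → [1,2]=1  [2,4]=2  [3,4]=1
  size 3 → [0,3,4]=1  [1,2,4]=3  [2,3,4]=3
  first=0(c) contributes 6
  first=1(y) contributes 4
|[w]| = 10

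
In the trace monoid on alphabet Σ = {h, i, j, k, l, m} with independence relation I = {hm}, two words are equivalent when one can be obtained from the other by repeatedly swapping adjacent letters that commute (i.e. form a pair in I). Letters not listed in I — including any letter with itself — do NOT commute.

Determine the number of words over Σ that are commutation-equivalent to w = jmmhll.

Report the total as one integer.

3

0(j) covers ∅
1(m) covers 0:j
2(m) covers 1:m
3(h) covers 0:j
4(l) covers 2:m, 3:h
5(l) covers 4:l
floor of heap: 0:j
completions by unplaced set U, small U first (add the entries for U minus each lowest piece of U):
  |U|=1: {5}:1
  |U|=2: {4,5}:1
  |U|=3: {2,4,5}:1  {3,4,5}:1
  |U|=4: {1,2,4,5}:1  {2,3,4,5}:2
  start at 0(j): 3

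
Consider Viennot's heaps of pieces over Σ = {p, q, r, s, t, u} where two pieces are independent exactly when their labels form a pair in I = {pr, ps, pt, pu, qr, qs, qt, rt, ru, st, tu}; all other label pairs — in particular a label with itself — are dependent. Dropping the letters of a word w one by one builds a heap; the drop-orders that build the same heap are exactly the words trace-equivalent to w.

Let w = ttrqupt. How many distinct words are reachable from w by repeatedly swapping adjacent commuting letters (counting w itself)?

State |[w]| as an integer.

#0=t has no predecessor
#1=t depends on [0:t]
#2=r has no predecessor
#3=q has no predecessor
#4=u depends on [3:q]
#5=p depends on [3:q]
#6=t depends on [1:t]
sources: [0:t, 2:r, 3:q]
N(rest) = Σ N(rest − s) over sources s of rest; N(one piece) = 1:
  size 1 → [2]=1  [4]=1  [5]=1  [6]=1
  size 2 → [1,6]=1  [2,4]=2  [2,5]=2  [2,6]=2  [4,5]=2  [4,6]=2  [5,6]=2
  size 3 → [0,1,6]=1  [1,2,6]=3  [1,4,6]=3  [1,5,6]=3  [2,4,5]=6  [2,4,6]=6  [2,5,6]=6  [3,4,5]=2  [4,5,6]=6
  size 4 → [0,1,2,6]=4  [0,1,4,6]=4  [0,1,5,6]=4  [1,2,4,6]=12  [1,2,5,6]=12  [1,4,5,6]=12  [2,3,4,5]=8  [2,4,5,6]=24  [3,4,5,6]=8
  size 5 → [0,1,2,4,6]=20  [0,1,2,5,6]=20  [0,1,4,5,6]=20  [1,2,4,5,6]=60  [1,3,4,5,6]=20  [2,3,4,5,6]=40
  first=0(t) contributes 120
  first=2(r) contributes 40
  first=3(q) contributes 120
|[w]| = 280

280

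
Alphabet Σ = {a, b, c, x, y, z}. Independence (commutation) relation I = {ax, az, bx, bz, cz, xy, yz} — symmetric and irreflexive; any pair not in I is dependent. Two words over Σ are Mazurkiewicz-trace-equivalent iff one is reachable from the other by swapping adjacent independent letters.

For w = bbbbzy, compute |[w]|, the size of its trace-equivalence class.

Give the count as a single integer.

6

piece 0:b — minimal
piece 1:b rests on {0:b}
piece 2:b rests on {1:b}
piece 3:b rests on {2:b}
piece 4:z — minimal
piece 5:y rests on {3:b}
minimal pieces: {0:b, 4:z}
ways to finish when only these pieces remain (= sum over removing one remaining piece with nothing left below it):
  1 left: {4}→1  {5}→1
  2 left: {3,5}→1  {4,5}→2
  3 left: {2,3,5}→1  {3,4,5}→3
  4 left: {1,2,3,5}→1  {2,3,4,5}→4
  placing 0:b first → 5 extensions
  placing 4:z first → 1 extensions
total linear extensions = 6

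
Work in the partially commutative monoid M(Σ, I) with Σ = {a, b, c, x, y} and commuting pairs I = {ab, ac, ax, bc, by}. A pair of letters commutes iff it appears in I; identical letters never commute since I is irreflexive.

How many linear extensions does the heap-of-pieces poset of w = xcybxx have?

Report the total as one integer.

3

piece 0:x — minimal
piece 1:c rests on {0:x}
piece 2:y rests on {1:c}
piece 3:b rests on {0:x}
piece 4:x rests on {2:y, 3:b}
piece 5:x rests on {4:x}
minimal pieces: {0:x}
ways to finish when only these pieces remain (= sum over removing one remaining piece with nothing left below it):
  1 left: {5}→1
  2 left: {4,5}→1
  3 left: {2,4,5}→1  {3,4,5}→1
  4 left: {1,2,4,5}→1  {2,3,4,5}→2
  placing 0:x first → 3 extensions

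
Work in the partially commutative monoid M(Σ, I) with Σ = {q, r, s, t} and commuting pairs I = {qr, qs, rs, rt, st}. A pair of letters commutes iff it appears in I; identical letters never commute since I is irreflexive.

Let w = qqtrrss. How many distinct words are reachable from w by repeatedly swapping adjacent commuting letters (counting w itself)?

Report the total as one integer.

210

piece 0:q — minimal
piece 1:q rests on {0:q}
piece 2:t rests on {1:q}
piece 3:r — minimal
piece 4:r rests on {3:r}
piece 5:s — minimal
piece 6:s rests on {5:s}
minimal pieces: {0:q, 3:r, 5:s}
ways to finish when only these pieces remain (= sum over removing one remaining piece with nothing left below it):
  1 left: {2}→1  {4}→1  {6}→1
  2 left: {1,2}→1  {2,4}→2  {2,6}→2  {3,4}→1  {4,6}→2  {5,6}→1
  3 left: {0,1,2}→1  {1,2,4}→3  {1,2,6}→3  {2,3,4}→3  {2,4,6}→6  {2,5,6}→3  {3,4,6}→3  {4,5,6}→3
  4 left: {0,1,2,4}→4  {0,1,2,6}→4  {1,2,3,4}→6  {1,2,4,6}→12  {1,2,5,6}→6  {2,3,4,6}→12  {2,4,5,6}→12  {3,4,5,6}→6
  5 left: {0,1,2,3,4}→10  {0,1,2,4,6}→20  {0,1,2,5,6}→10  {1,2,3,4,6}→30  {1,2,4,5,6}→30  {2,3,4,5,6}→30
  placing 0:q first → 90 extensions
  placing 3:r first → 60 extensions
  placing 5:s first → 60 extensions
total linear extensions = 210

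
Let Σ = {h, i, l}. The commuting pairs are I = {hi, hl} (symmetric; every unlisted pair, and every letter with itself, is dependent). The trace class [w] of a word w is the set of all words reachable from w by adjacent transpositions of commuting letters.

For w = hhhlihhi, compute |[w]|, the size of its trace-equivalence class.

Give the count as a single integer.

56

#0=h has no predecessor
#1=h depends on [0:h]
#2=h depends on [1:h]
#3=l has no predecessor
#4=i depends on [3:l]
#5=h depends on [2:h]
#6=h depends on [5:h]
#7=i depends on [4:i]
sources: [0:h, 3:l]
N(rest) = Σ N(rest − s) over sources s of rest; N(one piece) = 1:
  size 1 → [6]=1  [7]=1
  size 2 → [4,7]=1  [5,6]=1  [6,7]=2
  size 3 → [2,5,6]=1  [3,4,7]=1  [4,6,7]=3  [5,6,7]=3
  size 4 → [1,2,5,6]=1  [2,5,6,7]=4  [3,4,6,7]=4  [4,5,6,7]=6
  size 5 → [0,1,2,5,6]=1  [1,2,5,6,7]=5  [2,4,5,6,7]=10  [3,4,5,6,7]=10
  size 6 → [0,1,2,5,6,7]=6  [1,2,4,5,6,7]=15  [2,3,4,5,6,7]=20
  first=0(h) contributes 35
  first=3(l) contributes 21
|[w]| = 56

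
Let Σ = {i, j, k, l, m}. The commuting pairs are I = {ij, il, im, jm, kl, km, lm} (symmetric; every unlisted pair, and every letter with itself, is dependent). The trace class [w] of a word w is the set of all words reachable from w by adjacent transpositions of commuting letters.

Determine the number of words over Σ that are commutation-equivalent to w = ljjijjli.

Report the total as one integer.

0(l) covers ∅
1(j) covers 0:l
2(j) covers 1:j
3(i) covers ∅
4(j) covers 2:j
5(j) covers 4:j
6(l) covers 5:j
7(i) covers 3:i
floor of heap: 0:l, 3:i
completions by unplaced set U, small U first (add the entries for U minus each lowest piece of U):
  |U|=1: {6}:1  {7}:1
  |U|=2: {3,7}:1  {5,6}:1  {6,7}:2
  |U|=3: {3,6,7}:3  {4,5,6}:1  {5,6,7}:3
  |U|=4: {2,4,5,6}:1  {3,5,6,7}:6  {4,5,6,7}:4
  |U|=5: {1,2,4,5,6}:1  {2,4,5,6,7}:5  {3,4,5,6,7}:10
  |U|=6: {0,1,2,4,5,6}:1  {1,2,4,5,6,7}:6  {2,3,4,5,6,7}:15
  start at 0(l): 21
  start at 3(i): 7
sum over floor = 28

28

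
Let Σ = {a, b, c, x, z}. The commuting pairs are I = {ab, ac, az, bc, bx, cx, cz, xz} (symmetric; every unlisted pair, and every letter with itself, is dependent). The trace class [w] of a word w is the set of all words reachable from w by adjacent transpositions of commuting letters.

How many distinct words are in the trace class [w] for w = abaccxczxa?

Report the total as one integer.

drop 0:a onto floor
drop 1:b onto floor
drop 2:a onto {0:a}
drop 3:c onto floor
drop 4:c onto {3:c}
drop 5:x onto {2:a}
drop 6:c onto {4:c}
drop 7:z onto {1:b}
drop 8:x onto {5:x}
drop 9:a onto {8:x}
ground layer = {0:a, 1:b, 3:c}
drop-orders for the pieces not yet dropped (sum over which currently-grounded one goes next):
  1 to go: {6} 1  {7} 1  {9} 1
  2 to go: {1,7} 1  {4,6} 1  {6,7} 2  {6,9} 2  {7,9} 2  {8,9} 1
  3 to go: {1,6,7} 3  {1,7,9} 3  {3,4,6} 1  {4,6,7} 3  {4,6,9} 3  {5,8,9} 1  {6,7,9} 6  {6,8,9} 3  {7,8,9} 3
  4 to go: {1,4,6,7} 6  {1,6,7,9} 12  {1,7,8,9} 6  {2,5,8,9} 1  {3,4,6,7} 4  {3,4,6,9} 4  {4,6,7,9} 12  {4,6,8,9} 6  {5,6,8,9} 4  {5,7,8,9} 4  {6,7,8,9} 12
  5 to go: {0,2,5,8,9} 1  {1,3,4,6,7} 10  {1,4,6,7,9} 30  {1,5,7,8,9} 10  {1,6,7,8,9} 30  {2,5,6,8,9} 5  {2,5,7,8,9} 5  {3,4,6,7,9} 20  {3,4,6,8,9} 10  {4,5,6,8,9} 10  {4,6,7,8,9} 30  {5,6,7,8,9} 20
  6 to go: {0,2,5,6,8,9} 6  {0,2,5,7,8,9} 6  {1,2,5,7,8,9} 15  {1,3,4,6,7,9} 60  {1,4,6,7,8,9} 90  {1,5,6,7,8,9} 60  {2,4,5,6,8,9} 15  {2,5,6,7,8,9} 30  {3,4,5,6,8,9} 20  {3,4,6,7,8,9} 60  {4,5,6,7,8,9} 60
  7 to go: {0,1,2,5,7,8,9} 21  {0,2,4,5,6,8,9} 21  {0,2,5,6,7,8,9} 42  {1,2,5,6,7,8,9} 105  {1,3,4,6,7,8,9} 210  {1,4,5,6,7,8,9} 210  {2,3,4,5,6,8,9} 35  {2,4,5,6,7,8,9} 105  {3,4,5,6,7,8,9} 140
  8 to go: {0,1,2,5,6,7,8,9} 168  {0,2,3,4,5,6,8,9} 56  {0,2,4,5,6,7,8,9} 168  {1,2,4,5,6,7,8,9} 420  {1,3,4,5,6,7,8,9} 560  {2,3,4,5,6,7,8,9} 280
  if 0:a drops first: 1260 orders
  if 1:b drops first: 504 orders
  if 3:c drops first: 756 orders
heap linearizations: 2520

2520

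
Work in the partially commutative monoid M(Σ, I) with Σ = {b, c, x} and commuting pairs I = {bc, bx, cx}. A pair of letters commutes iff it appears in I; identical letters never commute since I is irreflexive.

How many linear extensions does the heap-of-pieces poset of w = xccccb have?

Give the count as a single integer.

#0=x has no predecessor
#1=c has no predecessor
#2=c depends on [1:c]
#3=c depends on [2:c]
#4=c depends on [3:c]
#5=b has no predecessor
sources: [0:x, 1:c, 5:b]
N(rest) = Σ N(rest − s) over sources s of rest; N(one piece) = 1:
  size 1 → [0]=1  [4]=1  [5]=1
  size 2 → [0,4]=2  [0,5]=2  [3,4]=1  [4,5]=2
  size 3 → [0,3,4]=3  [0,4,5]=6  [2,3,4]=1  [3,4,5]=3
  size 4 → [0,2,3,4]=4  [0,3,4,5]=12  [1,2,3,4]=1  [2,3,4,5]=4
  first=0(x) contributes 5
  first=1(c) contributes 20
  first=5(b) contributes 5
|[w]| = 30

30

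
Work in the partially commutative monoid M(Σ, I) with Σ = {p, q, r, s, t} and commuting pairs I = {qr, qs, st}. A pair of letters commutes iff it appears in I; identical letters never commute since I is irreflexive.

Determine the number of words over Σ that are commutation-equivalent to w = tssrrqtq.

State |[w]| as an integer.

drop 0:t onto floor
drop 1:s onto floor
drop 2:s onto {1:s}
drop 3:r onto {0:t, 2:s}
drop 4:r onto {3:r}
drop 5:q onto {0:t}
drop 6:t onto {4:r, 5:q}
drop 7:q onto {6:t}
ground layer = {0:t, 1:s}
drop-orders for the pieces not yet dropped (sum over which currently-grounded one goes next):
  1 to go: {7} 1
  2 to go: {6,7} 1
  3 to go: {4,6,7} 1  {5,6,7} 1
  4 to go: {3,4,6,7} 1  {4,5,6,7} 2
  5 to go: {2,3,4,6,7} 1  {3,4,5,6,7} 3
  6 to go: {0,3,4,5,6,7} 3  {1,2,3,4,6,7} 1  {2,3,4,5,6,7} 4
  if 0:t drops first: 5 orders
  if 1:s drops first: 7 orders
heap linearizations: 12

12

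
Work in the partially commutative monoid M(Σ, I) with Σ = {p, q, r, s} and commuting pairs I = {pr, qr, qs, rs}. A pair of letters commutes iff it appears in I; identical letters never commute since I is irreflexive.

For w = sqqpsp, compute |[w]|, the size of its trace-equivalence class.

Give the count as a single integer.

0(s) covers ∅
1(q) covers ∅
2(q) covers 1:q
3(p) covers 0:s, 2:q
4(s) covers 3:p
5(p) covers 4:s
floor of heap: 0:s, 1:q
completions by unplaced set U, small U first (add the entries for U minus each lowest piece of U):
  |U|=1: {5}:1
  |U|=2: {4,5}:1
  |U|=3: {3,4,5}:1
  |U|=4: {0,3,4,5}:1  {2,3,4,5}:1
  start at 0(s): 1
  start at 1(q): 2
sum over floor = 3

3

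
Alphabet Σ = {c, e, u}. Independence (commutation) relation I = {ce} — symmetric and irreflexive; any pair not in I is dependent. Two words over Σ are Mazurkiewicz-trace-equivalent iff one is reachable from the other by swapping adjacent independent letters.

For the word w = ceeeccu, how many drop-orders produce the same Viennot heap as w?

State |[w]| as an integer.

20

#0=c has no predecessor
#1=e has no predecessor
#2=e depends on [1:e]
#3=e depends on [2:e]
#4=c depends on [0:c]
#5=c depends on [4:c]
#6=u depends on [3:e, 5:c]
sources: [0:c, 1:e]
N(rest) = Σ N(rest − s) over sources s of rest; N(one piece) = 1:
  size 1 → [6]=1
  size 2 → [3,6]=1  [5,6]=1
  size 3 → [2,3,6]=1  [3,5,6]=2  [4,5,6]=1
  size 4 → [0,4,5,6]=1  [1,2,3,6]=1  [2,3,5,6]=3  [3,4,5,6]=3
  size 5 → [0,3,4,5,6]=4  [1,2,3,5,6]=4  [2,3,4,5,6]=6
  first=0(c) contributes 10
  first=1(e) contributes 10
|[w]| = 20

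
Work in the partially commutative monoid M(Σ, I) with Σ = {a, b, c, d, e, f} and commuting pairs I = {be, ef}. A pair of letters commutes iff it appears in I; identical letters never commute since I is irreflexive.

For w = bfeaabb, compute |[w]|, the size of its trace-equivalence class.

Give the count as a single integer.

3

#0=b has no predecessor
#1=f depends on [0:b]
#2=e has no predecessor
#3=a depends on [1:f, 2:e]
#4=a depends on [3:a]
#5=b depends on [4:a]
#6=b depends on [5:b]
sources: [0:b, 2:e]
N(rest) = Σ N(rest − s) over sources s of rest; N(one piece) = 1:
  size 1 → [6]=1
  size 2 → [5,6]=1
  size 3 → [4,5,6]=1
  size 4 → [3,4,5,6]=1
  size 5 → [1,3,4,5,6]=1  [2,3,4,5,6]=1
  first=0(b) contributes 2
  first=2(e) contributes 1
|[w]| = 3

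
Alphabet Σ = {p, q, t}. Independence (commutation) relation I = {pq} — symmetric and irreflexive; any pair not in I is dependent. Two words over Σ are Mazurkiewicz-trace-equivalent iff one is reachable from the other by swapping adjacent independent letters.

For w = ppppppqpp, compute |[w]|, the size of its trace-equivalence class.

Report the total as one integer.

0(p) covers ∅
1(p) covers 0:p
2(p) covers 1:p
3(p) covers 2:p
4(p) covers 3:p
5(p) covers 4:p
6(q) covers ∅
7(p) covers 5:p
8(p) covers 7:p
floor of heap: 0:p, 6:q
completions by unplaced set U, small U first (add the entries for U minus each lowest piece of U):
  |U|=1: {6}:1  {8}:1
  |U|=2: {6,8}:2  {7,8}:1
  |U|=3: {5,7,8}:1  {6,7,8}:3
  |U|=4: {4,5,7,8}:1  {5,6,7,8}:4
  |U|=5: {3,4,5,7,8}:1  {4,5,6,7,8}:5
  |U|=6: {2,3,4,5,7,8}:1  {3,4,5,6,7,8}:6
  |U|=7: {1,2,3,4,5,7,8}:1  {2,3,4,5,6,7,8}:7
  start at 0(p): 8
  start at 6(q): 1
sum over floor = 9

9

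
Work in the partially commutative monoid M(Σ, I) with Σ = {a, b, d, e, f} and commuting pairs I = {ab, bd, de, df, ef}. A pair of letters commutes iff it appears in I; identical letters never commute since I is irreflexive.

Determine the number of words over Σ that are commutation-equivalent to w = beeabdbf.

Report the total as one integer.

#0=b has no predecessor
#1=e depends on [0:b]
#2=e depends on [1:e]
#3=a depends on [2:e]
#4=b depends on [2:e]
#5=d depends on [3:a]
#6=b depends on [4:b]
#7=f depends on [3:a, 6:b]
sources: [0:b]
N(rest) = Σ N(rest − s) over sources s of rest; N(one piece) = 1:
  size 1 → [5]=1  [7]=1
  size 2 → [5,7]=2  [6,7]=1
  size 3 → [3,5,7]=2  [4,6,7]=1  [5,6,7]=3
  size 4 → [3,5,6,7]=5  [4,5,6,7]=4
  size 5 → [3,4,5,6,7]=9
  size 6 → [2,3,4,5,6,7]=9
  first=0(b) contributes 9

9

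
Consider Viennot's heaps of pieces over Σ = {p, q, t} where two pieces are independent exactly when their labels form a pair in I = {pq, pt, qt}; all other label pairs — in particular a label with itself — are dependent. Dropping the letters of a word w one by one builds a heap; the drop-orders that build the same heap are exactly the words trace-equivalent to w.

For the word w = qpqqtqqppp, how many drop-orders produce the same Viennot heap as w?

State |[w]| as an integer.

1260

piece 0:q — minimal
piece 1:p — minimal
piece 2:q rests on {0:q}
piece 3:q rests on {2:q}
piece 4:t — minimal
piece 5:q rests on {3:q}
piece 6:q rests on {5:q}
piece 7:p rests on {1:p}
piece 8:p rests on {7:p}
piece 9:p rests on {8:p}
minimal pieces: {0:q, 1:p, 4:t}
ways to finish when only these pieces remain (= sum over removing one remaining piece with nothing left below it):
  1 left: {4}→1  {6}→1  {9}→1
  2 left: {4,6}→2  {4,9}→2  {5,6}→1  {6,9}→2  {8,9}→1
  3 left: {3,5,6}→1  {4,5,6}→3  {4,6,9}→6  {4,8,9}→3  {5,6,9}→3  {6,8,9}→3  {7,8,9}→1
  4 left: {1,7,8,9}→1  {2,3,5,6}→1  {3,4,5,6}→4  {3,5,6,9}→4  {4,5,6,9}→12  {4,6,8,9}→12  {4,7,8,9}→4  {5,6,8,9}→6  {6,7,8,9}→4
  5 left: {0,2,3,5,6}→1  {1,4,7,8,9}→5  {1,6,7,8,9}→5  {2,3,4,5,6}→5  {2,3,5,6,9}→5  {3,4,5,6,9}→20  {3,5,6,8,9}→10  {4,5,6,8,9}→30  {4,6,7,8,9}→20  {5,6,7,8,9}→10
  6 left: {0,2,3,4,5,6}→6  {0,2,3,5,6,9}→6  {1,4,6,7,8,9}→30  {1,5,6,7,8,9}→15  {2,3,4,5,6,9}→30  {2,3,5,6,8,9}→15  {3,4,5,6,8,9}→60  {3,5,6,7,8,9}→20  {4,5,6,7,8,9}→60
  7 left: {0,2,3,4,5,6,9}→42  {0,2,3,5,6,8,9}→21  {1,3,5,6,7,8,9}→35  {1,4,5,6,7,8,9}→105  {2,3,4,5,6,8,9}→105  {2,3,5,6,7,8,9}→35  {3,4,5,6,7,8,9}→140
  8 left: {0,2,3,4,5,6,8,9}→168  {0,2,3,5,6,7,8,9}→56  {1,2,3,5,6,7,8,9}→70  {1,3,4,5,6,7,8,9}→280  {2,3,4,5,6,7,8,9}→280
  placing 0:q first → 630 extensions
  placing 1:p first → 504 extensions
  placing 4:t first → 126 extensions
total linear extensions = 1260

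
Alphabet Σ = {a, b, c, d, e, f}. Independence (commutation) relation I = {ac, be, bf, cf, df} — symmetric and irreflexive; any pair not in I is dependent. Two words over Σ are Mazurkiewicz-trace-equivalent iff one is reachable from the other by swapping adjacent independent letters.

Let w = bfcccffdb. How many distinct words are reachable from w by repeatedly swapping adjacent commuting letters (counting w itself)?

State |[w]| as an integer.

drop 0:b onto floor
drop 1:f onto floor
drop 2:c onto {0:b}
drop 3:c onto {2:c}
drop 4:c onto {3:c}
drop 5:f onto {1:f}
drop 6:f onto {5:f}
drop 7:d onto {4:c}
drop 8:b onto {7:d}
ground layer = {0:b, 1:f}
drop-orders for the pieces not yet dropped (sum over which currently-grounded one goes next):
  1 to go: {6} 1  {8} 1
  2 to go: {5,6} 1  {6,8} 2  {7,8} 1
  3 to go: {1,5,6} 1  {4,7,8} 1  {5,6,8} 3  {6,7,8} 3
  4 to go: {1,5,6,8} 4  {3,4,7,8} 1  {4,6,7,8} 4  {5,6,7,8} 6
  5 to go: {1,5,6,7,8} 10  {2,3,4,7,8} 1  {3,4,6,7,8} 5  {4,5,6,7,8} 10
  6 to go: {0,2,3,4,7,8} 1  {1,4,5,6,7,8} 20  {2,3,4,6,7,8} 6  {3,4,5,6,7,8} 15
  7 to go: {0,2,3,4,6,7,8} 7  {1,3,4,5,6,7,8} 35  {2,3,4,5,6,7,8} 21
  if 0:b drops first: 56 orders
  if 1:f drops first: 28 orders
heap linearizations: 84

84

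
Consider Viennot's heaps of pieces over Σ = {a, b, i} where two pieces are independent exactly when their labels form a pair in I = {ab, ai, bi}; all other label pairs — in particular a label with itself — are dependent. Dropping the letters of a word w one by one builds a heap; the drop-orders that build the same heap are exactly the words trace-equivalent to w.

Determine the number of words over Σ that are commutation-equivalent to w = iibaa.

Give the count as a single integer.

30

0(i) covers ∅
1(i) covers 0:i
2(b) covers ∅
3(a) covers ∅
4(a) covers 3:a
floor of heap: 0:i, 2:b, 3:a
completions by unplaced set U, small U first (add the entries for U minus each lowest piece of U):
  |U|=1: {1}:1  {2}:1  {4}:1
  |U|=2: {0,1}:1  {1,2}:2  {1,4}:2  {2,4}:2  {3,4}:1
  |U|=3: {0,1,2}:3  {0,1,4}:3  {1,2,4}:6  {1,3,4}:3  {2,3,4}:3
  start at 0(i): 12
  start at 2(b): 6
  start at 3(a): 12
sum over floor = 30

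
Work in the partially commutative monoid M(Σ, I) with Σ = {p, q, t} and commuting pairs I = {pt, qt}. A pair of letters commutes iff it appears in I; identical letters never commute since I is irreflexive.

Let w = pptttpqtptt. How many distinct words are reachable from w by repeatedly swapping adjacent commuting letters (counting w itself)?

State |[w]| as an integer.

drop 0:p onto floor
drop 1:p onto {0:p}
drop 2:t onto floor
drop 3:t onto {2:t}
drop 4:t onto {3:t}
drop 5:p onto {1:p}
drop 6:q onto {5:p}
drop 7:t onto {4:t}
drop 8:p onto {6:q}
drop 9:t onto {7:t}
drop 10:t onto {9:t}
ground layer = {0:p, 2:t}
drop-orders for the pieces not yet dropped (sum over which currently-grounded one goes next):
  1 to go: {8} 1  {10} 1
  2 to go: {6,8} 1  {8,10} 2  {9,10} 1
  3 to go: {5,6,8} 1  {6,8,10} 3  {7,9,10} 1  {8,9,10} 3
  4 to go: {1,5,6,8} 1  {4,7,9,10} 1  {5,6,8,10} 4  {6,8,9,10} 6  {7,8,9,10} 4
  5 to go: {0,1,5,6,8} 1  {1,5,6,8,10} 5  {3,4,7,9,10} 1  {4,7,8,9,10} 5  {5,6,8,9,10} 10  {6,7,8,9,10} 10
  6 to go: {0,1,5,6,8,10} 6  {1,5,6,8,9,10} 15  {2,3,4,7,9,10} 1  {3,4,7,8,9,10} 6  {4,6,7,8,9,10} 15  {5,6,7,8,9,10} 20
  7 to go: {0,1,5,6,8,9,10} 21  {1,5,6,7,8,9,10} 35  {2,3,4,7,8,9,10} 7  {3,4,6,7,8,9,10} 21  {4,5,6,7,8,9,10} 35
  8 to go: {0,1,5,6,7,8,9,10} 56  {1,4,5,6,7,8,9,10} 70  {2,3,4,6,7,8,9,10} 28  {3,4,5,6,7,8,9,10} 56
  9 to go: {0,1,4,5,6,7,8,9,10} 126  {1,3,4,5,6,7,8,9,10} 126  {2,3,4,5,6,7,8,9,10} 84
  if 0:p drops first: 210 orders
  if 2:t drops first: 252 orders
heap linearizations: 462

462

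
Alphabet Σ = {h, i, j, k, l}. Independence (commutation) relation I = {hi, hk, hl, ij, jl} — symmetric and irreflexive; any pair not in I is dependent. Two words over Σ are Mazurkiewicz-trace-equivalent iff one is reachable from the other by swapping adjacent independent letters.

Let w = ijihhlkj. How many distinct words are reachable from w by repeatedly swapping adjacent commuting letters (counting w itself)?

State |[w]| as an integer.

#0=i has no predecessor
#1=j has no predecessor
#2=i depends on [0:i]
#3=h depends on [1:j]
#4=h depends on [3:h]
#5=l depends on [2:i]
#6=k depends on [1:j, 5:l]
#7=j depends on [4:h, 6:k]
sources: [0:i, 1:j]
N(rest) = Σ N(rest − s) over sources s of rest; N(one piece) = 1:
  size 1 → [7]=1
  size 2 → [4,7]=1  [6,7]=1
  size 3 → [3,4,7]=1  [4,6,7]=2  [5,6,7]=1
  size 4 → [2,5,6,7]=1  [3,4,6,7]=3  [4,5,6,7]=3
  size 5 → [0,2,5,6,7]=1  [1,3,4,6,7]=3  [2,4,5,6,7]=4  [3,4,5,6,7]=6
  size 6 → [0,2,4,5,6,7]=5  [1,3,4,5,6,7]=9  [2,3,4,5,6,7]=10
  first=0(i) contributes 19
  first=1(j) contributes 15
|[w]| = 34

34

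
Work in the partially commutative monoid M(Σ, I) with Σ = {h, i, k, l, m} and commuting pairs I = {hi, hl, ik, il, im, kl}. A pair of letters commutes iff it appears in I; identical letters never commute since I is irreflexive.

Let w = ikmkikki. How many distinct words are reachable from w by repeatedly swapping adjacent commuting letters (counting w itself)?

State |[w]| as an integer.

56

drop 0:i onto floor
drop 1:k onto floor
drop 2:m onto {1:k}
drop 3:k onto {2:m}
drop 4:i onto {0:i}
drop 5:k onto {3:k}
drop 6:k onto {5:k}
drop 7:i onto {4:i}
ground layer = {0:i, 1:k}
drop-orders for the pieces not yet dropped (sum over which currently-grounded one goes next):
  1 to go: {6} 1  {7} 1
  2 to go: {4,7} 1  {5,6} 1  {6,7} 2
  3 to go: {0,4,7} 1  {3,5,6} 1  {4,6,7} 3  {5,6,7} 3
  4 to go: {0,4,6,7} 4  {2,3,5,6} 1  {3,5,6,7} 4  {4,5,6,7} 6
  5 to go: {0,4,5,6,7} 10  {1,2,3,5,6} 1  {2,3,5,6,7} 5  {3,4,5,6,7} 10
  6 to go: {0,3,4,5,6,7} 20  {1,2,3,5,6,7} 6  {2,3,4,5,6,7} 15
  if 0:i drops first: 21 orders
  if 1:k drops first: 35 orders
heap linearizations: 56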